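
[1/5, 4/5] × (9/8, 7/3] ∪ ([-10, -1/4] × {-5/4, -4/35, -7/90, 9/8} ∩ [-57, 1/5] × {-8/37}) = [1/5, 4/5] × (9/8, 7/3]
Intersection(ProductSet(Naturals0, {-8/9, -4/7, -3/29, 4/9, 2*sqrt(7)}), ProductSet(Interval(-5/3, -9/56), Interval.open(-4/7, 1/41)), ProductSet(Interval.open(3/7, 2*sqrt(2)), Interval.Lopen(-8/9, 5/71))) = EmptySet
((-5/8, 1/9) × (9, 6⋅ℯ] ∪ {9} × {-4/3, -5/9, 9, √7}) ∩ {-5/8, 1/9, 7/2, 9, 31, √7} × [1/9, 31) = {9} × {9, √7}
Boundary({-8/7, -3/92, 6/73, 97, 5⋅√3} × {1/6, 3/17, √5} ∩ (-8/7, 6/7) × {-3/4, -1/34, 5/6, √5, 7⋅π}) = {-3/92, 6/73} × {√5}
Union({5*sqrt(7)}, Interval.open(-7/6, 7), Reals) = Interval(-oo, oo)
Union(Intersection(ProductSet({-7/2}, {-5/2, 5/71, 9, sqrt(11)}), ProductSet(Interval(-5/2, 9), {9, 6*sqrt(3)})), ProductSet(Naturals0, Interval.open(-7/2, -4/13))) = ProductSet(Naturals0, Interval.open(-7/2, -4/13))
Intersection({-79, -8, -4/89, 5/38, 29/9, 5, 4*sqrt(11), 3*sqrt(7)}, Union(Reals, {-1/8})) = {-79, -8, -4/89, 5/38, 29/9, 5, 4*sqrt(11), 3*sqrt(7)}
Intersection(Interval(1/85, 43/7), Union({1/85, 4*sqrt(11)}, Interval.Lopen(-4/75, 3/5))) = Interval(1/85, 3/5)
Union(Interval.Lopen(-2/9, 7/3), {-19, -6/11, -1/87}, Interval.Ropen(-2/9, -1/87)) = Union({-19, -6/11}, Interval(-2/9, 7/3))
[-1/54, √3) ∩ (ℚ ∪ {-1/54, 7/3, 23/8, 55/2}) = ℚ ∩ [-1/54, √3)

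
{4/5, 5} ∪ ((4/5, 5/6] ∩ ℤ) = {4/5, 5}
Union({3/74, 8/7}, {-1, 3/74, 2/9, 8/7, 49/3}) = {-1, 3/74, 2/9, 8/7, 49/3}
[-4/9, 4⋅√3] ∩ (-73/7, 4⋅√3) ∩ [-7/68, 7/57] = [-7/68, 7/57]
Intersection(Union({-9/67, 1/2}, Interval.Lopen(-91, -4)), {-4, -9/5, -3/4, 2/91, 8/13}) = {-4}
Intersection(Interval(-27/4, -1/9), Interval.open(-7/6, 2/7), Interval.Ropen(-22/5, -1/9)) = Interval.open(-7/6, -1/9)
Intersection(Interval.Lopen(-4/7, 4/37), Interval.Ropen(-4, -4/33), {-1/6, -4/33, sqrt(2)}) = {-1/6}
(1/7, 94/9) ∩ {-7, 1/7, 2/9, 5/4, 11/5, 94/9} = {2/9, 5/4, 11/5}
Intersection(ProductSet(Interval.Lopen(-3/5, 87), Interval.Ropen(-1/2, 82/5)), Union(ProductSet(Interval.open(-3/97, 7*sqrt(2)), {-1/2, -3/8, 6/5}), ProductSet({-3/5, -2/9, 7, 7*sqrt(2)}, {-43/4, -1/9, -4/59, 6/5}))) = Union(ProductSet({-2/9, 7, 7*sqrt(2)}, {-1/9, -4/59, 6/5}), ProductSet(Interval.open(-3/97, 7*sqrt(2)), {-1/2, -3/8, 6/5}))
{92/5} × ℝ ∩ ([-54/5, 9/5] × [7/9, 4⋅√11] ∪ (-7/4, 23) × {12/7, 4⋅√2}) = {92/5} × {12/7, 4⋅√2}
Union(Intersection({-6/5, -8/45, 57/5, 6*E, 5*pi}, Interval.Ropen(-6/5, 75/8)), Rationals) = Rationals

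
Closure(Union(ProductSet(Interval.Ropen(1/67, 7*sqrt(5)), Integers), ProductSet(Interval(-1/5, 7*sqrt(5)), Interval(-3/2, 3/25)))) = Union(ProductSet(Interval(-1/5, 7*sqrt(5)), Interval(-3/2, 3/25)), ProductSet(Interval(1/67, 7*sqrt(5)), Integers))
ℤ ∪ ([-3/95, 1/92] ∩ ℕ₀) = ℤ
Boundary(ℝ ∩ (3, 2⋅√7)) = {3, 2⋅√7}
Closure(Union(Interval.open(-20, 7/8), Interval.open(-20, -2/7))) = Interval(-20, 7/8)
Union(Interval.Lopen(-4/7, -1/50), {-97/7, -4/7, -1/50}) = Union({-97/7}, Interval(-4/7, -1/50))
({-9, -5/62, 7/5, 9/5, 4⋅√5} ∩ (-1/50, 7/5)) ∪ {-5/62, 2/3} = {-5/62, 2/3}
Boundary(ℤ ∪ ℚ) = ℝ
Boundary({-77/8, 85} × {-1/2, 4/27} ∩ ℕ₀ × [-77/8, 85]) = {85} × {-1/2, 4/27}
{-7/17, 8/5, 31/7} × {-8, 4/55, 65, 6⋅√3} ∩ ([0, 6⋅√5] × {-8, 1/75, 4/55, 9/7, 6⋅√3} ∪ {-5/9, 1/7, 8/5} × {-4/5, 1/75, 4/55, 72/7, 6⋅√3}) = {8/5, 31/7} × {-8, 4/55, 6⋅√3}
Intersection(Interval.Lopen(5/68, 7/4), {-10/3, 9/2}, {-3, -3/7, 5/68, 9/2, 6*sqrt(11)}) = EmptySet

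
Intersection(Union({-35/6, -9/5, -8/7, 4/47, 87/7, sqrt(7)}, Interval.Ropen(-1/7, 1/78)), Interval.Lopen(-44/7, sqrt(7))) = Union({-35/6, -9/5, -8/7, 4/47, sqrt(7)}, Interval.Ropen(-1/7, 1/78))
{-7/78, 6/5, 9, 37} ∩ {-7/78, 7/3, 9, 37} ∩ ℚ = {-7/78, 9, 37}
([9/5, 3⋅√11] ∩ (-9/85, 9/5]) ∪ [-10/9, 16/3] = [-10/9, 16/3]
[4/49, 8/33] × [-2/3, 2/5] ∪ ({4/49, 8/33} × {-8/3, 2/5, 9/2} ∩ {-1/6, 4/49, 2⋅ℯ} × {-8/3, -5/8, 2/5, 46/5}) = ({4/49} × {-8/3, 2/5}) ∪ ([4/49, 8/33] × [-2/3, 2/5])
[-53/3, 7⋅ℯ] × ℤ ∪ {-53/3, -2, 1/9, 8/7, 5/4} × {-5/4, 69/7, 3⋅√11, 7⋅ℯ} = ([-53/3, 7⋅ℯ] × ℤ) ∪ ({-53/3, -2, 1/9, 8/7, 5/4} × {-5/4, 69/7, 3⋅√11, 7⋅ℯ})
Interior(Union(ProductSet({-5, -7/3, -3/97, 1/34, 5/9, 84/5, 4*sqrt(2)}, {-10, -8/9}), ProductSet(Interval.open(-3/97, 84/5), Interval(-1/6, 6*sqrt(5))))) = ProductSet(Interval.open(-3/97, 84/5), Interval.open(-1/6, 6*sqrt(5)))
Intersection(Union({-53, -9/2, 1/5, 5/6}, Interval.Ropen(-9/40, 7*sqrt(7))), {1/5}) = {1/5}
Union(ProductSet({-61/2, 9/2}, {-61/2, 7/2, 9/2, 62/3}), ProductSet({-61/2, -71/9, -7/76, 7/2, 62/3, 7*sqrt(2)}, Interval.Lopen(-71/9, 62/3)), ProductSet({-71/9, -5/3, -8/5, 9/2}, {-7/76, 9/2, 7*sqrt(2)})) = Union(ProductSet({-61/2, 9/2}, {-61/2, 7/2, 9/2, 62/3}), ProductSet({-71/9, -5/3, -8/5, 9/2}, {-7/76, 9/2, 7*sqrt(2)}), ProductSet({-61/2, -71/9, -7/76, 7/2, 62/3, 7*sqrt(2)}, Interval.Lopen(-71/9, 62/3)))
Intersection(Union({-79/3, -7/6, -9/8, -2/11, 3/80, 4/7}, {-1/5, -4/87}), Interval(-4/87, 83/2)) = {-4/87, 3/80, 4/7}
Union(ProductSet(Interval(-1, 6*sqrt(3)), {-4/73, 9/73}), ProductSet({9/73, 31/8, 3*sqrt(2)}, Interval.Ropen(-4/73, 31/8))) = Union(ProductSet({9/73, 31/8, 3*sqrt(2)}, Interval.Ropen(-4/73, 31/8)), ProductSet(Interval(-1, 6*sqrt(3)), {-4/73, 9/73}))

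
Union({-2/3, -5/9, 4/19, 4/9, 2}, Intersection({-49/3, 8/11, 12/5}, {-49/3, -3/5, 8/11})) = {-49/3, -2/3, -5/9, 4/19, 4/9, 8/11, 2}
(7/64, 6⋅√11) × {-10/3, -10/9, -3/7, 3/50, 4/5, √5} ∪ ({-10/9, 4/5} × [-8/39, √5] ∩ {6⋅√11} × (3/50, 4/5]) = (7/64, 6⋅√11) × {-10/3, -10/9, -3/7, 3/50, 4/5, √5}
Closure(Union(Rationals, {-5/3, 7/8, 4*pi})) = Reals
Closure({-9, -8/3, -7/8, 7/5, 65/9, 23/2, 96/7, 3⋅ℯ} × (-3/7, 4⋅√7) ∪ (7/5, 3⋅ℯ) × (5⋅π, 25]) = ({7/5, 3⋅ℯ} × [5⋅π, 25]) ∪ ([7/5, 3⋅ℯ] × {25, 5⋅π}) ∪ ((7/5, 3⋅ℯ) × (5⋅π, 25]) ∪ ({-9, -8/3, -7/8, 7/5, 65/9, 23/2, 96/7, 3⋅ℯ} × [-3/7, 4⋅√7])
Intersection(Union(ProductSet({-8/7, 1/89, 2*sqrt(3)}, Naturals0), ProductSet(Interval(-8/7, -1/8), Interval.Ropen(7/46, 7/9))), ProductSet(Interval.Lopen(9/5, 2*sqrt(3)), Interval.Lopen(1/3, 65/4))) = ProductSet({2*sqrt(3)}, Range(1, 17, 1))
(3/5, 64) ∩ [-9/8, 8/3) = (3/5, 8/3)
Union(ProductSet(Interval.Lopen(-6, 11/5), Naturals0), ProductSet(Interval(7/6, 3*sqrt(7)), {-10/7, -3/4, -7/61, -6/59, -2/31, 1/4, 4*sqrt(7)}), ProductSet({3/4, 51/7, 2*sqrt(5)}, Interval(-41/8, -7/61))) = Union(ProductSet({3/4, 51/7, 2*sqrt(5)}, Interval(-41/8, -7/61)), ProductSet(Interval.Lopen(-6, 11/5), Naturals0), ProductSet(Interval(7/6, 3*sqrt(7)), {-10/7, -3/4, -7/61, -6/59, -2/31, 1/4, 4*sqrt(7)}))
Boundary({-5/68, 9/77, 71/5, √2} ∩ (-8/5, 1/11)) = {-5/68}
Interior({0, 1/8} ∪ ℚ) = ∅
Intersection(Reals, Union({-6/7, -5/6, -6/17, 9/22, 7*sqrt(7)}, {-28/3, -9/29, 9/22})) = {-28/3, -6/7, -5/6, -6/17, -9/29, 9/22, 7*sqrt(7)}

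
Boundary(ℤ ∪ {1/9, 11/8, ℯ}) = ℤ ∪ {1/9, 11/8, ℯ}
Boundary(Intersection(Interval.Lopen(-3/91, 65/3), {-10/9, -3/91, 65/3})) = {65/3}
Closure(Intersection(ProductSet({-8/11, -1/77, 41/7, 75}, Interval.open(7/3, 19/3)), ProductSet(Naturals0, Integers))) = ProductSet({75}, Range(3, 7, 1))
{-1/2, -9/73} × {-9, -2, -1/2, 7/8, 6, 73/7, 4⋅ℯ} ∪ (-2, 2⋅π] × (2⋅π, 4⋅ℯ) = ({-1/2, -9/73} × {-9, -2, -1/2, 7/8, 6, 73/7, 4⋅ℯ}) ∪ ((-2, 2⋅π] × (2⋅π, 4⋅ℯ))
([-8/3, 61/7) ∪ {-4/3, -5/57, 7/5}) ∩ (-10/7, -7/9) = (-10/7, -7/9)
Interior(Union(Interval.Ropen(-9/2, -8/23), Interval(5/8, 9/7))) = Union(Interval.open(-9/2, -8/23), Interval.open(5/8, 9/7))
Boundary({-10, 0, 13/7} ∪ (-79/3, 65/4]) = {-79/3, 65/4}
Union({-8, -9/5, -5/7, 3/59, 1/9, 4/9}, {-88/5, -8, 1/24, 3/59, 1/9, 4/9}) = {-88/5, -8, -9/5, -5/7, 1/24, 3/59, 1/9, 4/9}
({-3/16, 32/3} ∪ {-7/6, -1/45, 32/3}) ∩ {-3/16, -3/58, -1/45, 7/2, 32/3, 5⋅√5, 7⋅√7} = {-3/16, -1/45, 32/3}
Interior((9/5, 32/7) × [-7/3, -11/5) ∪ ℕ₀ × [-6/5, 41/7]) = (9/5, 32/7) × (-7/3, -11/5)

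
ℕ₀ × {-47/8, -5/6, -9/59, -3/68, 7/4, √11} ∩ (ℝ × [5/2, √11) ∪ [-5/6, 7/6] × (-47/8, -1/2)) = {0, 1} × {-5/6}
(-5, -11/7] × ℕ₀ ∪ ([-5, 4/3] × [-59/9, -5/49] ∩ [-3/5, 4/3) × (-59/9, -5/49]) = ((-5, -11/7] × ℕ₀) ∪ ([-3/5, 4/3) × (-59/9, -5/49])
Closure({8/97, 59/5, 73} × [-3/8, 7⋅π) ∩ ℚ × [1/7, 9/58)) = {8/97, 59/5, 73} × [1/7, 9/58]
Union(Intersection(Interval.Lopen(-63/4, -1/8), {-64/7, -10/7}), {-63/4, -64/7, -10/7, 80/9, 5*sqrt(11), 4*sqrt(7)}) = {-63/4, -64/7, -10/7, 80/9, 5*sqrt(11), 4*sqrt(7)}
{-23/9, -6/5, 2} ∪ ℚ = ℚ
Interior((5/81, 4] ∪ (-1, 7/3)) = (-1, 4)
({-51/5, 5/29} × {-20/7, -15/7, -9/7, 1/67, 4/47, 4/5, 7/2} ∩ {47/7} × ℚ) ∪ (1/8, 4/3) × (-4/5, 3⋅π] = (1/8, 4/3) × (-4/5, 3⋅π]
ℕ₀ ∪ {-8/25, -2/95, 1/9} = {-8/25, -2/95, 1/9} ∪ ℕ₀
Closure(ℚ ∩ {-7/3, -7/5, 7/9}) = {-7/3, -7/5, 7/9}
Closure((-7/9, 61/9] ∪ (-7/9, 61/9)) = [-7/9, 61/9]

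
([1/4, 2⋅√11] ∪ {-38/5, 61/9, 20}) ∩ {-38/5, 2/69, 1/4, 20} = {-38/5, 1/4, 20}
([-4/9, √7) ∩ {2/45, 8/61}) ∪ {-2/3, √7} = {-2/3, 2/45, 8/61, √7}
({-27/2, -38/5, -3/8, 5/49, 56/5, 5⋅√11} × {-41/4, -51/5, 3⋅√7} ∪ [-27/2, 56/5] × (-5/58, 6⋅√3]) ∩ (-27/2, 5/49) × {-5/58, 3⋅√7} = (-27/2, 5/49) × {3⋅√7}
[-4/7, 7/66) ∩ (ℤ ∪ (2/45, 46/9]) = {0} ∪ (2/45, 7/66)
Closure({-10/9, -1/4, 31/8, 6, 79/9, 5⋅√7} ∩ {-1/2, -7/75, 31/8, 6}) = {31/8, 6}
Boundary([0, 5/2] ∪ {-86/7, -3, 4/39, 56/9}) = {-86/7, -3, 0, 5/2, 56/9}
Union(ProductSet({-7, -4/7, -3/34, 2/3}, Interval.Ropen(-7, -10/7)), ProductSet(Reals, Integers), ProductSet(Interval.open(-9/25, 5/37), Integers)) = Union(ProductSet({-7, -4/7, -3/34, 2/3}, Interval.Ropen(-7, -10/7)), ProductSet(Reals, Integers))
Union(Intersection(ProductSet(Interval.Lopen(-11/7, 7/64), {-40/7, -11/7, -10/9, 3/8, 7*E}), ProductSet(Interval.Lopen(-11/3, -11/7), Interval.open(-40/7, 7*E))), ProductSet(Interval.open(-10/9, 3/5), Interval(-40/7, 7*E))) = ProductSet(Interval.open(-10/9, 3/5), Interval(-40/7, 7*E))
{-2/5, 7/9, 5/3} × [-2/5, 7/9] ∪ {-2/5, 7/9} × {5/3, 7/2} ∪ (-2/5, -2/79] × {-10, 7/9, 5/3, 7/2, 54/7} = ({-2/5, 7/9} × {5/3, 7/2}) ∪ ({-2/5, 7/9, 5/3} × [-2/5, 7/9]) ∪ ((-2/5, -2/79] × {-10, 7/9, 5/3, 7/2, 54/7})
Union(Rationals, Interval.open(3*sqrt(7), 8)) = Union(Interval.Lopen(3*sqrt(7), 8), Rationals)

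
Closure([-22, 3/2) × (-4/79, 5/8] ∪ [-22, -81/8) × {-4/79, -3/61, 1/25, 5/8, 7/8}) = ({-22, 3/2} × [-4/79, 5/8]) ∪ ([-22, 3/2] × {-4/79, 5/8}) ∪ ([-22, -81/8] × {-4/79, 5/8, 7/8}) ∪ ([-22, 3/2) × (-4/79, 5/8]) ∪ ([-22, -81/8) × {-4/79, -3/61, 1/25, 5/8, 7/8})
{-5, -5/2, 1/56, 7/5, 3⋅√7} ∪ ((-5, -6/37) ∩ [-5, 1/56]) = [-5, -6/37) ∪ {1/56, 7/5, 3⋅√7}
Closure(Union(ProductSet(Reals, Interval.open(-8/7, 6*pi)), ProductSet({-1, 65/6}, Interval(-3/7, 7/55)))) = ProductSet(Reals, Interval(-8/7, 6*pi))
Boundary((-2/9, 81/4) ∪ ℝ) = ∅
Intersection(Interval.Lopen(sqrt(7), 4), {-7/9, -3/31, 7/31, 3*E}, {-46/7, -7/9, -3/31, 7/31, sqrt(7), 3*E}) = EmptySet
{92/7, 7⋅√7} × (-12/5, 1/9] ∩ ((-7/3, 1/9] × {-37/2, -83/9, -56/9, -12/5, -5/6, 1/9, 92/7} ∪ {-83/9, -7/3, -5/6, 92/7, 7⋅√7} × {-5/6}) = {92/7, 7⋅√7} × {-5/6}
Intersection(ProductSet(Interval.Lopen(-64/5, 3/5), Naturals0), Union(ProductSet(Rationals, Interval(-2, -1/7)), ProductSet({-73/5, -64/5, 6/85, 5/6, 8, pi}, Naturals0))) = ProductSet({6/85}, Naturals0)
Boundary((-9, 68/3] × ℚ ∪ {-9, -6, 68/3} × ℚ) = [-9, 68/3] × ℝ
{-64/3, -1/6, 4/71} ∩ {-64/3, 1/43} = {-64/3}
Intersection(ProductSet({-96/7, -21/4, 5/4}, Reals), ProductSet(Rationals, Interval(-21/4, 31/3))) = ProductSet({-96/7, -21/4, 5/4}, Interval(-21/4, 31/3))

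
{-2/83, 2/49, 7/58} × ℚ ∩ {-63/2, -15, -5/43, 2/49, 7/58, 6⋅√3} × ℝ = {2/49, 7/58} × ℚ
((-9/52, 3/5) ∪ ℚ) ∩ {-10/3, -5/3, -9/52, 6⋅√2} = {-10/3, -5/3, -9/52}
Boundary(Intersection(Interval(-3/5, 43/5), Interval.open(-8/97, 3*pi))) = {-8/97, 43/5}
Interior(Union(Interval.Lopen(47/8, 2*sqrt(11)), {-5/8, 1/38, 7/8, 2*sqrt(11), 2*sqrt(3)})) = Interval.open(47/8, 2*sqrt(11))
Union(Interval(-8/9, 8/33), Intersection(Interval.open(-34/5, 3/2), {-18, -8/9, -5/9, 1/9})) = Interval(-8/9, 8/33)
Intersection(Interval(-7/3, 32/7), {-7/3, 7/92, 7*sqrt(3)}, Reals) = {-7/3, 7/92}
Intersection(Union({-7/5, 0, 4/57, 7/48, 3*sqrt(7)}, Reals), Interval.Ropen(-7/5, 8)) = Interval.Ropen(-7/5, 8)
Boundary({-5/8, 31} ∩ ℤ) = {31}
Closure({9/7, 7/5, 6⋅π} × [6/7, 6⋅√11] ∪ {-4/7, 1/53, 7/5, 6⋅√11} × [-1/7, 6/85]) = ({-4/7, 1/53, 7/5, 6⋅√11} × [-1/7, 6/85]) ∪ ({9/7, 7/5, 6⋅π} × [6/7, 6⋅√11])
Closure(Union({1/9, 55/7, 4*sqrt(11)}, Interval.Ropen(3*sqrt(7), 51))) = Union({1/9, 55/7}, Interval(3*sqrt(7), 51))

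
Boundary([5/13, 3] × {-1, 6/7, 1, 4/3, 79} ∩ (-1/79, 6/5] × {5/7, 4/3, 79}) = [5/13, 6/5] × {4/3, 79}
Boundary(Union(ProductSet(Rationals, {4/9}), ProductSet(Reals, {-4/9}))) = ProductSet(Reals, {-4/9, 4/9})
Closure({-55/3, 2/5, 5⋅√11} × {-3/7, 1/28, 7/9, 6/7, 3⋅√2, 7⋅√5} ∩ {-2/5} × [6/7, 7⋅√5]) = ∅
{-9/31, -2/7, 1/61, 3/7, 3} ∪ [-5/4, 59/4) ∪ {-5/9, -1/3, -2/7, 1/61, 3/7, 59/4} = [-5/4, 59/4]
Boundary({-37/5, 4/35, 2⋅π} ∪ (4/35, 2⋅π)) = {-37/5, 4/35, 2⋅π}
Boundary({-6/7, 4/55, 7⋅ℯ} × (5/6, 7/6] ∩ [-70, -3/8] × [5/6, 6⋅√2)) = {-6/7} × [5/6, 7/6]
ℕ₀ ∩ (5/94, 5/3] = {1}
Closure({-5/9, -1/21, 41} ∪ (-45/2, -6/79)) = [-45/2, -6/79] ∪ {-1/21, 41}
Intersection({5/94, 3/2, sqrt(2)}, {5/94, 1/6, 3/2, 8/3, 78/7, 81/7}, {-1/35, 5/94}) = {5/94}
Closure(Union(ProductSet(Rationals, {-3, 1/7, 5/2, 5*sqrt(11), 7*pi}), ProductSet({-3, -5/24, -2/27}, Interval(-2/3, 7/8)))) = Union(ProductSet({-3, -5/24, -2/27}, Interval(-2/3, 7/8)), ProductSet(Reals, {-3, 1/7, 5/2, 5*sqrt(11), 7*pi}))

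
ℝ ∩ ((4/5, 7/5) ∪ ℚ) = ℚ ∪ [4/5, 7/5]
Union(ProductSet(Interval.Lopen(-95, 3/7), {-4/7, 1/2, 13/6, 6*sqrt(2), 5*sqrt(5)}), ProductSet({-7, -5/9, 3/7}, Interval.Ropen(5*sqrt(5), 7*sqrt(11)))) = Union(ProductSet({-7, -5/9, 3/7}, Interval.Ropen(5*sqrt(5), 7*sqrt(11))), ProductSet(Interval.Lopen(-95, 3/7), {-4/7, 1/2, 13/6, 6*sqrt(2), 5*sqrt(5)}))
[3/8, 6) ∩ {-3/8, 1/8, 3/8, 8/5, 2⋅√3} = {3/8, 8/5, 2⋅√3}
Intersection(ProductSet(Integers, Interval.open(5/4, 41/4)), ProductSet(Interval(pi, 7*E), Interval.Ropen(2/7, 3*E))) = ProductSet(Range(4, 20, 1), Interval.open(5/4, 3*E))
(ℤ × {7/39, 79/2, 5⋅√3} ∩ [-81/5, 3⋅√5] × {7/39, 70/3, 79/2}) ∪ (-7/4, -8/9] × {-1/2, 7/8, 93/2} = ({-16, -15, …, 6} × {7/39, 79/2}) ∪ ((-7/4, -8/9] × {-1/2, 7/8, 93/2})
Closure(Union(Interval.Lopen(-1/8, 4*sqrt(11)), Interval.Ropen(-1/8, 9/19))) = Interval(-1/8, 4*sqrt(11))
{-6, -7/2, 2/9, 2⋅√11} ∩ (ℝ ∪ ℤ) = {-6, -7/2, 2/9, 2⋅√11}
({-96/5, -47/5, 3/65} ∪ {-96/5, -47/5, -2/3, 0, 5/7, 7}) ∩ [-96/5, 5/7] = {-96/5, -47/5, -2/3, 0, 3/65, 5/7}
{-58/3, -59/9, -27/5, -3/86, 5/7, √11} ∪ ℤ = ℤ ∪ {-58/3, -59/9, -27/5, -3/86, 5/7, √11}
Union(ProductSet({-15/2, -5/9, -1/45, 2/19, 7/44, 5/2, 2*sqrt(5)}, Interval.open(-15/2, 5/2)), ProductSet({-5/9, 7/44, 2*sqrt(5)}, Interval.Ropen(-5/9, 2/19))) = ProductSet({-15/2, -5/9, -1/45, 2/19, 7/44, 5/2, 2*sqrt(5)}, Interval.open(-15/2, 5/2))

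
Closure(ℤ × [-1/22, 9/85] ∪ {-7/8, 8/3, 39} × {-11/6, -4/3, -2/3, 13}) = (ℤ × [-1/22, 9/85]) ∪ ({-7/8, 8/3, 39} × {-11/6, -4/3, -2/3, 13})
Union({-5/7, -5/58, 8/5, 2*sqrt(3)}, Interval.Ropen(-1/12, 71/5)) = Union({-5/7, -5/58}, Interval.Ropen(-1/12, 71/5))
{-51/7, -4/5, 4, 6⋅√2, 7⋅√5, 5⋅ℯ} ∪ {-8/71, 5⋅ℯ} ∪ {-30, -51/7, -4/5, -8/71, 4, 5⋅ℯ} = {-30, -51/7, -4/5, -8/71, 4, 6⋅√2, 7⋅√5, 5⋅ℯ}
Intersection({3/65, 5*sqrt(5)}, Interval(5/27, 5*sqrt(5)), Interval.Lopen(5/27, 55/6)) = EmptySet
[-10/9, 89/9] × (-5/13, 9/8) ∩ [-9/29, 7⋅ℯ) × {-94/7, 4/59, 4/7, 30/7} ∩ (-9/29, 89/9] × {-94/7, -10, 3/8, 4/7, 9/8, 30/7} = (-9/29, 89/9] × {4/7}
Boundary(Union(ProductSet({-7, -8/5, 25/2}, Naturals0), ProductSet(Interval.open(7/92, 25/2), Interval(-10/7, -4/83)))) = Union(ProductSet({7/92, 25/2}, Interval(-10/7, -4/83)), ProductSet({-7, -8/5, 25/2}, Naturals0), ProductSet(Interval(7/92, 25/2), {-10/7, -4/83}))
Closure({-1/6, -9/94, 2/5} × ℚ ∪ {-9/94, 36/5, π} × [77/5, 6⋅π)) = ({-1/6, -9/94, 2/5} × ℝ) ∪ ({-9/94, 36/5, π} × [77/5, 6⋅π])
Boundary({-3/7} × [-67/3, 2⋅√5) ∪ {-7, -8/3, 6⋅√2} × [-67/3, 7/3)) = ({-3/7} × [-67/3, 2⋅√5]) ∪ ({-7, -8/3, 6⋅√2} × [-67/3, 7/3])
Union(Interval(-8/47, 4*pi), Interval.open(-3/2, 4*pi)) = Interval.Lopen(-3/2, 4*pi)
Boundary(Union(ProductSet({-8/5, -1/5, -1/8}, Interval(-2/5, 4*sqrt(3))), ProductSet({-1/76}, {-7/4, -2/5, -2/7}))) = Union(ProductSet({-1/76}, {-7/4, -2/5, -2/7}), ProductSet({-8/5, -1/5, -1/8}, Interval(-2/5, 4*sqrt(3))))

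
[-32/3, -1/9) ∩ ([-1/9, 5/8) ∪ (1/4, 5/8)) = ∅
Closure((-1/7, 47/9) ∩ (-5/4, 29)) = [-1/7, 47/9]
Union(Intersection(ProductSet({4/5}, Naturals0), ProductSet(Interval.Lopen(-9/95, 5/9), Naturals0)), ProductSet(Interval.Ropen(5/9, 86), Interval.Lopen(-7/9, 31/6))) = ProductSet(Interval.Ropen(5/9, 86), Interval.Lopen(-7/9, 31/6))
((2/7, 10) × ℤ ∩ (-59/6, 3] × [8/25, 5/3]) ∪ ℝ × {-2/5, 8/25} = (ℝ × {-2/5, 8/25}) ∪ ((2/7, 3] × {1})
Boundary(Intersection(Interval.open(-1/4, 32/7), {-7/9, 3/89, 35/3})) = {3/89}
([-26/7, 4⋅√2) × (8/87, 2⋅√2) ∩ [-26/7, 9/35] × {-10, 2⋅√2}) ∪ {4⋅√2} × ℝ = {4⋅√2} × ℝ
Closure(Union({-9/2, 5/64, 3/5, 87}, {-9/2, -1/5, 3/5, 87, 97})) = {-9/2, -1/5, 5/64, 3/5, 87, 97}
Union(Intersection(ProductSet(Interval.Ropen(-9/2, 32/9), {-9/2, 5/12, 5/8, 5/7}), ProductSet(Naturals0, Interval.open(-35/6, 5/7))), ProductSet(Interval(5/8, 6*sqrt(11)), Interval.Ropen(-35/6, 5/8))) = Union(ProductSet(Interval(5/8, 6*sqrt(11)), Interval.Ropen(-35/6, 5/8)), ProductSet(Range(0, 4, 1), {-9/2, 5/12, 5/8}))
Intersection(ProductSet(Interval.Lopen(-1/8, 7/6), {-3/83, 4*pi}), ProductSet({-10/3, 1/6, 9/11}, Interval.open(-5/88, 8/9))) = ProductSet({1/6, 9/11}, {-3/83})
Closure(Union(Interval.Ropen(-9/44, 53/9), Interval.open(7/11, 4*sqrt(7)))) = Interval(-9/44, 4*sqrt(7))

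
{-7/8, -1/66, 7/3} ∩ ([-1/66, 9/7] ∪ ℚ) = {-7/8, -1/66, 7/3}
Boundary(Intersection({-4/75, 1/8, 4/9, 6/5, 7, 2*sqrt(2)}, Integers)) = {7}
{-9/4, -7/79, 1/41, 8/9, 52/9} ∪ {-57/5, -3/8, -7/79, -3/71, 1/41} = {-57/5, -9/4, -3/8, -7/79, -3/71, 1/41, 8/9, 52/9}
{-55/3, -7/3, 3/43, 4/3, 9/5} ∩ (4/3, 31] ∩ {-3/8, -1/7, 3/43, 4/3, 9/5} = {9/5}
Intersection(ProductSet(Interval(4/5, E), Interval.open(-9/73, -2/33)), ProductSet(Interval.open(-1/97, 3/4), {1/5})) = EmptySet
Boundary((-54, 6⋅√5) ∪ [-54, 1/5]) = {-54, 6⋅√5}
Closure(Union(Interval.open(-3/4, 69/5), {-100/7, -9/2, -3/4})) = Union({-100/7, -9/2}, Interval(-3/4, 69/5))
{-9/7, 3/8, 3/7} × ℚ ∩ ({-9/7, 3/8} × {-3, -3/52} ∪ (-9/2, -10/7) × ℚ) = {-9/7, 3/8} × {-3, -3/52}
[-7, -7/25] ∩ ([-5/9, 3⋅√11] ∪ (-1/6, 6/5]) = [-5/9, -7/25]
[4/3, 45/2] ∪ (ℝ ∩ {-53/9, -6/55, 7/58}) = {-53/9, -6/55, 7/58} ∪ [4/3, 45/2]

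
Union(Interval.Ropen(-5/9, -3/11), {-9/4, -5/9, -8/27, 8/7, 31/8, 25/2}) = Union({-9/4, 8/7, 31/8, 25/2}, Interval.Ropen(-5/9, -3/11))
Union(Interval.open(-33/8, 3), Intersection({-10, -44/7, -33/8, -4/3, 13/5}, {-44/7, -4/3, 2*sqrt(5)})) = Union({-44/7}, Interval.open(-33/8, 3))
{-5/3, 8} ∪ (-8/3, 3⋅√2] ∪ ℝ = (-∞, ∞)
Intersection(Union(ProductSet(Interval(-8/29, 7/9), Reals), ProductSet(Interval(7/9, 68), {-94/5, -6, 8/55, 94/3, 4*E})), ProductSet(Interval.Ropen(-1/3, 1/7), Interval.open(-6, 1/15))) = ProductSet(Interval.Ropen(-8/29, 1/7), Interval.open(-6, 1/15))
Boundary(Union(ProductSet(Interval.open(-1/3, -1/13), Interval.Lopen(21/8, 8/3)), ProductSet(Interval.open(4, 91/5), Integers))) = Union(ProductSet({-1/3, -1/13}, Interval(21/8, 8/3)), ProductSet(Interval(-1/3, -1/13), {21/8, 8/3}), ProductSet(Interval(4, 91/5), Integers))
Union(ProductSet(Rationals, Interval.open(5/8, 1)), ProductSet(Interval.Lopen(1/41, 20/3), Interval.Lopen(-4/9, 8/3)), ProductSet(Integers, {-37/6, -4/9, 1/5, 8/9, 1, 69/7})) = Union(ProductSet(Integers, {-37/6, -4/9, 1/5, 8/9, 1, 69/7}), ProductSet(Interval.Lopen(1/41, 20/3), Interval.Lopen(-4/9, 8/3)), ProductSet(Rationals, Interval.open(5/8, 1)))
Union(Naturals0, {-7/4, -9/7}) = Union({-7/4, -9/7}, Naturals0)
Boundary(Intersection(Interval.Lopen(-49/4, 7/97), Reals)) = {-49/4, 7/97}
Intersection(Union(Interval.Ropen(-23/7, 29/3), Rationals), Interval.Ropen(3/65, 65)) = Union(Intersection(Interval.Ropen(3/65, 65), Rationals), Interval(3/65, 29/3))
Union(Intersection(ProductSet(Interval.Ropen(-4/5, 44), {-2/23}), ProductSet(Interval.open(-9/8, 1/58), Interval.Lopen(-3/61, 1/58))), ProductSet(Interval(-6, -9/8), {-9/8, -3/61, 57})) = ProductSet(Interval(-6, -9/8), {-9/8, -3/61, 57})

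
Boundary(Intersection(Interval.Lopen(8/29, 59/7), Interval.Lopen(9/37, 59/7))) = {8/29, 59/7}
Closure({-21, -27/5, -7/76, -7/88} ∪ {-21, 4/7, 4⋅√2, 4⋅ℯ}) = {-21, -27/5, -7/76, -7/88, 4/7, 4⋅√2, 4⋅ℯ}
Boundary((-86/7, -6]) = {-86/7, -6}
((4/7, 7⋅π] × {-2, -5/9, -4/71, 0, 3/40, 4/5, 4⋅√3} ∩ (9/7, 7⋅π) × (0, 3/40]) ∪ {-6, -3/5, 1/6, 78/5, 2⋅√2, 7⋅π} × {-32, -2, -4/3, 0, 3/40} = ((9/7, 7⋅π) × {3/40}) ∪ ({-6, -3/5, 1/6, 78/5, 2⋅√2, 7⋅π} × {-32, -2, -4/3, 0, 3/40})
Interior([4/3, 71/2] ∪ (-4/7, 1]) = (-4/7, 1) ∪ (4/3, 71/2)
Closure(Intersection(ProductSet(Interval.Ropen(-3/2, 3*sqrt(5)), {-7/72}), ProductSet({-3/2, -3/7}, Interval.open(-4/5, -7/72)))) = EmptySet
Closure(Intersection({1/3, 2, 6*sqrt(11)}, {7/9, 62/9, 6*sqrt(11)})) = {6*sqrt(11)}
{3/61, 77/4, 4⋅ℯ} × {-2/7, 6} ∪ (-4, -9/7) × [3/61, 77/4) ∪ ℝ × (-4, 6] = (ℝ × (-4, 6]) ∪ ((-4, -9/7) × [3/61, 77/4))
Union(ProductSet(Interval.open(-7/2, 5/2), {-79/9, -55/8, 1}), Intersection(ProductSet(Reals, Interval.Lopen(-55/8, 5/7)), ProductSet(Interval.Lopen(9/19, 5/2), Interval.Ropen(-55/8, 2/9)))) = Union(ProductSet(Interval.open(-7/2, 5/2), {-79/9, -55/8, 1}), ProductSet(Interval.Lopen(9/19, 5/2), Interval.open(-55/8, 2/9)))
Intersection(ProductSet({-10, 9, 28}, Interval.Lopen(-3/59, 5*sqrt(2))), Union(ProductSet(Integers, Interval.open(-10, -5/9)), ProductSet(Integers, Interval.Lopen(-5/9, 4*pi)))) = ProductSet({-10, 9, 28}, Interval.Lopen(-3/59, 5*sqrt(2)))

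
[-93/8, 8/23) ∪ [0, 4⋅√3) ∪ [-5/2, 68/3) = [-93/8, 68/3)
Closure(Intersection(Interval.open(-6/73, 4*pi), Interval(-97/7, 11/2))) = Interval(-6/73, 11/2)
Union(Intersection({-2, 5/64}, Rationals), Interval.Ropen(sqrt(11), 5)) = Union({-2, 5/64}, Interval.Ropen(sqrt(11), 5))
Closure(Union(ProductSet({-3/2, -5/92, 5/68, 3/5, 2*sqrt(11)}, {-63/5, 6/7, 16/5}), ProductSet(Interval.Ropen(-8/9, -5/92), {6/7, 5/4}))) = Union(ProductSet({-3/2, -5/92, 5/68, 3/5, 2*sqrt(11)}, {-63/5, 6/7, 16/5}), ProductSet(Interval(-8/9, -5/92), {6/7, 5/4}))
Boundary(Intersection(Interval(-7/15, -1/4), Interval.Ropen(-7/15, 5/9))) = {-7/15, -1/4}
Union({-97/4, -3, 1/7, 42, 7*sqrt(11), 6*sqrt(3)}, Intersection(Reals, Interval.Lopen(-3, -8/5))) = Union({-97/4, 1/7, 42, 7*sqrt(11), 6*sqrt(3)}, Interval(-3, -8/5))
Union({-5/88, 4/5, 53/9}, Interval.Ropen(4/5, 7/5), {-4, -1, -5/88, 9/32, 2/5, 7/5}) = Union({-4, -1, -5/88, 9/32, 2/5, 53/9}, Interval(4/5, 7/5))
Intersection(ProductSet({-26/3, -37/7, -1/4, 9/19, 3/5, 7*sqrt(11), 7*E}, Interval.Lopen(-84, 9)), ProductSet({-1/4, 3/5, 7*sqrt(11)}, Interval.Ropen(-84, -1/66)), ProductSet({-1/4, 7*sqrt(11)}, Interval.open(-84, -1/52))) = ProductSet({-1/4, 7*sqrt(11)}, Interval.open(-84, -1/52))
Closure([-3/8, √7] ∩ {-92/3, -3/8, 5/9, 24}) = {-3/8, 5/9}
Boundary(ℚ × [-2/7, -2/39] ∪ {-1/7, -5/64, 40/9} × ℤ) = ({-1/7, -5/64, 40/9} × ℤ) ∪ (ℝ × [-2/7, -2/39])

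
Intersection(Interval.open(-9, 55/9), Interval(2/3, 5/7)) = Interval(2/3, 5/7)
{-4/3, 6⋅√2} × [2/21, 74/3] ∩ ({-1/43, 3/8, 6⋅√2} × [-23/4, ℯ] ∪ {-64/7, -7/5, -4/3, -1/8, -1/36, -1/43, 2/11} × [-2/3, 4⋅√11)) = ({-4/3} × [2/21, 4⋅√11)) ∪ ({6⋅√2} × [2/21, ℯ])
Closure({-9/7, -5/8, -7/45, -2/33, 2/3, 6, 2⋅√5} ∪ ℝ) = ℝ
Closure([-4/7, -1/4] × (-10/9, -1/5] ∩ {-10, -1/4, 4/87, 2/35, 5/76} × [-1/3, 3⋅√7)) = {-1/4} × [-1/3, -1/5]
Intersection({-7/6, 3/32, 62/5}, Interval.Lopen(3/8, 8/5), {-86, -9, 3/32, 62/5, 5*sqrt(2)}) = EmptySet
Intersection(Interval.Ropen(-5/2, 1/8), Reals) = Interval.Ropen(-5/2, 1/8)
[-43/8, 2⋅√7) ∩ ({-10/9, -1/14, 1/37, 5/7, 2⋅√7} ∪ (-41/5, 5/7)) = [-43/8, 5/7]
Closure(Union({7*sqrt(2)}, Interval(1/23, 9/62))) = Union({7*sqrt(2)}, Interval(1/23, 9/62))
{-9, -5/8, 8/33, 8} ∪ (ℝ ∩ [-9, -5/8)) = [-9, -5/8] ∪ {8/33, 8}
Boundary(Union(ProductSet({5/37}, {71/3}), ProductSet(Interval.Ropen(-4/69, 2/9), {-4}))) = Union(ProductSet({5/37}, {71/3}), ProductSet(Interval(-4/69, 2/9), {-4}))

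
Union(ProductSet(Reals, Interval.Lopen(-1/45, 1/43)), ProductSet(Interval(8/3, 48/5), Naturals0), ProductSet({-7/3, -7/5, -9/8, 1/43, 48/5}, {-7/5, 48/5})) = Union(ProductSet({-7/3, -7/5, -9/8, 1/43, 48/5}, {-7/5, 48/5}), ProductSet(Interval(8/3, 48/5), Naturals0), ProductSet(Reals, Interval.Lopen(-1/45, 1/43)))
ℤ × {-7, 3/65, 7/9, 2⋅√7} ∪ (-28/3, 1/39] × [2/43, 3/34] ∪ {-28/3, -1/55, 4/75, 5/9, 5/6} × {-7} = ({-28/3, -1/55, 4/75, 5/9, 5/6} × {-7}) ∪ (ℤ × {-7, 3/65, 7/9, 2⋅√7}) ∪ ((-28/3, 1/39] × [2/43, 3/34])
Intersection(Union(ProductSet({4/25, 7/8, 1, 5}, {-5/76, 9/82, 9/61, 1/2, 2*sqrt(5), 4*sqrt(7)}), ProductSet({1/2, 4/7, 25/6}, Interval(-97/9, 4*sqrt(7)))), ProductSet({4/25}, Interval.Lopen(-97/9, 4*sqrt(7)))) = ProductSet({4/25}, {-5/76, 9/82, 9/61, 1/2, 2*sqrt(5), 4*sqrt(7)})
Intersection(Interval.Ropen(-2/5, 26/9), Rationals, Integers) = Range(0, 3, 1)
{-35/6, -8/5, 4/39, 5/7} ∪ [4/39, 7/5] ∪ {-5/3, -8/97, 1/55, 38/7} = {-35/6, -5/3, -8/5, -8/97, 1/55, 38/7} ∪ [4/39, 7/5]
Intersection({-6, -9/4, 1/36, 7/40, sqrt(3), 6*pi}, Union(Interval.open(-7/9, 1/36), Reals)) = {-6, -9/4, 1/36, 7/40, sqrt(3), 6*pi}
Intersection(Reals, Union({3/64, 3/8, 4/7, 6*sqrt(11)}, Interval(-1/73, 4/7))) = Union({6*sqrt(11)}, Interval(-1/73, 4/7))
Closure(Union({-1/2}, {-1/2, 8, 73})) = {-1/2, 8, 73}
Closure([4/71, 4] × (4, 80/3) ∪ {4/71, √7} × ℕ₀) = ({4/71, √7} × ℕ₀) ∪ ([4/71, 4] × [4, 80/3])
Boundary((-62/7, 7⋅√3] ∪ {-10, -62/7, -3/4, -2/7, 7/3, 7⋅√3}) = {-10, -62/7, 7⋅√3}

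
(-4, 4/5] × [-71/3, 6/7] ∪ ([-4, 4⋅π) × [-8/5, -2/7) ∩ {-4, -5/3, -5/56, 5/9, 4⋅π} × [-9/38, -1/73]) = (-4, 4/5] × [-71/3, 6/7]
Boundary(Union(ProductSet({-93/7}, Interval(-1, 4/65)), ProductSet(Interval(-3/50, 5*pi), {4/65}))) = Union(ProductSet({-93/7}, Interval(-1, 4/65)), ProductSet(Interval(-3/50, 5*pi), {4/65}))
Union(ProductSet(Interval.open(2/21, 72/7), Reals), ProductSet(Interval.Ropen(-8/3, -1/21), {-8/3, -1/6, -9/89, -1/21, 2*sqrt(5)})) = Union(ProductSet(Interval.Ropen(-8/3, -1/21), {-8/3, -1/6, -9/89, -1/21, 2*sqrt(5)}), ProductSet(Interval.open(2/21, 72/7), Reals))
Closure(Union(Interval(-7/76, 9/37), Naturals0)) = Union(Complement(Naturals0, Interval.open(-7/76, 9/37)), Interval(-7/76, 9/37), Naturals0)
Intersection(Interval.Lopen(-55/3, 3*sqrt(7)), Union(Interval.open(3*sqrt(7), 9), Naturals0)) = Range(0, 8, 1)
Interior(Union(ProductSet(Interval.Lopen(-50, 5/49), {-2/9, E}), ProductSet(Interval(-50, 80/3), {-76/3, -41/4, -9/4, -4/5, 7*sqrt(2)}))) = EmptySet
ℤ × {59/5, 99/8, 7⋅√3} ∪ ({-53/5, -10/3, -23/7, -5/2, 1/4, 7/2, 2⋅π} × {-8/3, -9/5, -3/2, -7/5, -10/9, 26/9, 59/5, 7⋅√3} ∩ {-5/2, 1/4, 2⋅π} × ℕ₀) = ℤ × {59/5, 99/8, 7⋅√3}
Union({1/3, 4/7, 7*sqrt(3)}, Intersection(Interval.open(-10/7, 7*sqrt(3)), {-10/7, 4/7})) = {1/3, 4/7, 7*sqrt(3)}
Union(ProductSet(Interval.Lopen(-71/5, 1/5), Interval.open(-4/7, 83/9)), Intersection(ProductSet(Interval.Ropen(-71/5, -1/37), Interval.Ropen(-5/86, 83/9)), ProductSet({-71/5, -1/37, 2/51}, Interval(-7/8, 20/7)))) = Union(ProductSet({-71/5}, Interval(-5/86, 20/7)), ProductSet(Interval.Lopen(-71/5, 1/5), Interval.open(-4/7, 83/9)))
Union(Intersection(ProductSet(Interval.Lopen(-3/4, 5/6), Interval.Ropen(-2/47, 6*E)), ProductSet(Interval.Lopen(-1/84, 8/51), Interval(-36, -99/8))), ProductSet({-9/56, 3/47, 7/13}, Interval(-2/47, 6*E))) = ProductSet({-9/56, 3/47, 7/13}, Interval(-2/47, 6*E))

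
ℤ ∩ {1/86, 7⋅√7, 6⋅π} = ∅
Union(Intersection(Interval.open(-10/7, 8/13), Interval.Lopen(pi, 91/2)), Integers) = Integers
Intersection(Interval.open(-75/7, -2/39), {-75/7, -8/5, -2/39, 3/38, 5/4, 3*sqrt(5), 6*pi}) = {-8/5}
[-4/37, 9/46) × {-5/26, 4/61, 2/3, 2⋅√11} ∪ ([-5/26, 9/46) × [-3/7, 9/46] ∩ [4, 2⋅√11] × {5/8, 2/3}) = [-4/37, 9/46) × {-5/26, 4/61, 2/3, 2⋅√11}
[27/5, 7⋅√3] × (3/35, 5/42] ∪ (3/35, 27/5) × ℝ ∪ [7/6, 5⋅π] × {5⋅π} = ((3/35, 27/5) × ℝ) ∪ ([7/6, 5⋅π] × {5⋅π}) ∪ ([27/5, 7⋅√3] × (3/35, 5/42])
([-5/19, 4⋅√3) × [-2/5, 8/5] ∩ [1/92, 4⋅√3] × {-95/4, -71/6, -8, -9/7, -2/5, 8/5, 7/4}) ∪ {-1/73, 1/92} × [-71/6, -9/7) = ({-1/73, 1/92} × [-71/6, -9/7)) ∪ ([1/92, 4⋅√3) × {-2/5, 8/5})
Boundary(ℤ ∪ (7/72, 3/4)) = {7/72, 3/4} ∪ (ℤ \ (7/72, 3/4))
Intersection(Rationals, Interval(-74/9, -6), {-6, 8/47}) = {-6}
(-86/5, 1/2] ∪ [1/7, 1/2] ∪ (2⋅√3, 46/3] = (-86/5, 1/2] ∪ (2⋅√3, 46/3]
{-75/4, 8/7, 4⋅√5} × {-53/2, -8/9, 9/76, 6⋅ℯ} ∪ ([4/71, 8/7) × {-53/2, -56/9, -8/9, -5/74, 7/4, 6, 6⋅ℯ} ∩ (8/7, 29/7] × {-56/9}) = {-75/4, 8/7, 4⋅√5} × {-53/2, -8/9, 9/76, 6⋅ℯ}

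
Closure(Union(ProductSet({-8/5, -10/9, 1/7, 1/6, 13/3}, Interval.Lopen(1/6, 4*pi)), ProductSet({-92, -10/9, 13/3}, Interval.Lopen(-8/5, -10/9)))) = Union(ProductSet({-92, -10/9, 13/3}, Interval(-8/5, -10/9)), ProductSet({-8/5, -10/9, 1/7, 1/6, 13/3}, Interval(1/6, 4*pi)))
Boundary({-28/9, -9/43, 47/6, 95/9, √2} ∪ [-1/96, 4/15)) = {-28/9, -9/43, -1/96, 4/15, 47/6, 95/9, √2}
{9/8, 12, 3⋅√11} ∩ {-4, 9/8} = {9/8}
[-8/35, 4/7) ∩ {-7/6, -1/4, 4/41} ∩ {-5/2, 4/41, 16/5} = {4/41}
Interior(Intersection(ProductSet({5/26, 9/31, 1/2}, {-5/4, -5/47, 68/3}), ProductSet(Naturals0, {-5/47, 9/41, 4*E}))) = EmptySet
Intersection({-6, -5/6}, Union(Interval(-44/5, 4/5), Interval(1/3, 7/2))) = {-6, -5/6}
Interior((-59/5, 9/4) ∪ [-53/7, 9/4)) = (-59/5, 9/4)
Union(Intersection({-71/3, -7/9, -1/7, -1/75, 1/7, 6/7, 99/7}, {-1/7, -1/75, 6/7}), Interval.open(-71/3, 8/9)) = Interval.open(-71/3, 8/9)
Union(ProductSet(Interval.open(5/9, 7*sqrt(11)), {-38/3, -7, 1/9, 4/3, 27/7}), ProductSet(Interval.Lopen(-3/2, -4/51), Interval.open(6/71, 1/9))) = Union(ProductSet(Interval.Lopen(-3/2, -4/51), Interval.open(6/71, 1/9)), ProductSet(Interval.open(5/9, 7*sqrt(11)), {-38/3, -7, 1/9, 4/3, 27/7}))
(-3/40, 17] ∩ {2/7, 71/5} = {2/7, 71/5}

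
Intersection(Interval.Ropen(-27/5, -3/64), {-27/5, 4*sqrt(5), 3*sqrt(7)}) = {-27/5}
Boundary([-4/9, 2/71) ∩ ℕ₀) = {0}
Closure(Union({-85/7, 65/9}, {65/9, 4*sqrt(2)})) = {-85/7, 65/9, 4*sqrt(2)}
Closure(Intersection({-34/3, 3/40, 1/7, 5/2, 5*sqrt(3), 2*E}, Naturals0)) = EmptySet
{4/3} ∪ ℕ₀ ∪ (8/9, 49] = ℕ₀ ∪ (8/9, 49]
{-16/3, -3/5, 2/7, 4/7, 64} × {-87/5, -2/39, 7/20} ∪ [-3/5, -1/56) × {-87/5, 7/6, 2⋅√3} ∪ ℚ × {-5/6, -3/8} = (ℚ × {-5/6, -3/8}) ∪ ({-16/3, -3/5, 2/7, 4/7, 64} × {-87/5, -2/39, 7/20}) ∪ ([-3/5, -1/56) × {-87/5, 7/6, 2⋅√3})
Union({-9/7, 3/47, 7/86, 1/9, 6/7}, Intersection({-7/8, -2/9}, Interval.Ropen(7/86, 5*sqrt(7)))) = {-9/7, 3/47, 7/86, 1/9, 6/7}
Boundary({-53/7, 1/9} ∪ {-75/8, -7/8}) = {-75/8, -53/7, -7/8, 1/9}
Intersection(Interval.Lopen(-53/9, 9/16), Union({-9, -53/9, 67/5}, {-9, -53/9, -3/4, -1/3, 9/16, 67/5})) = {-3/4, -1/3, 9/16}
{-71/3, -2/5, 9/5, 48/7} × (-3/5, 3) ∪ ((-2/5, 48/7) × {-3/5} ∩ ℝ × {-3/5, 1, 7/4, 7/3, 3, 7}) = ((-2/5, 48/7) × {-3/5}) ∪ ({-71/3, -2/5, 9/5, 48/7} × (-3/5, 3))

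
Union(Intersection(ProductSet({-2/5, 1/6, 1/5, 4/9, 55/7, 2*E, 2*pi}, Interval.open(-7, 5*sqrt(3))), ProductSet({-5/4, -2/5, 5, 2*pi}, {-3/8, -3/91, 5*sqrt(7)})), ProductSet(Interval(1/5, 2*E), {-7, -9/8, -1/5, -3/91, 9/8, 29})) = Union(ProductSet({-2/5, 2*pi}, {-3/8, -3/91}), ProductSet(Interval(1/5, 2*E), {-7, -9/8, -1/5, -3/91, 9/8, 29}))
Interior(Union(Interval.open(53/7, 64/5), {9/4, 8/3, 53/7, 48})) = Interval.open(53/7, 64/5)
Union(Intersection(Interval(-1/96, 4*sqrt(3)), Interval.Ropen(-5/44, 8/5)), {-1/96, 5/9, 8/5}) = Interval(-1/96, 8/5)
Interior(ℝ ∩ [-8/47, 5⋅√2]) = (-8/47, 5⋅√2)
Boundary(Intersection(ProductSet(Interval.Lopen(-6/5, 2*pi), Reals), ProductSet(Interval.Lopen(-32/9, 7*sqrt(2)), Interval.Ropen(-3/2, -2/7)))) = Union(ProductSet({-6/5, 2*pi}, Interval(-3/2, -2/7)), ProductSet(Interval(-6/5, 2*pi), {-3/2, -2/7}))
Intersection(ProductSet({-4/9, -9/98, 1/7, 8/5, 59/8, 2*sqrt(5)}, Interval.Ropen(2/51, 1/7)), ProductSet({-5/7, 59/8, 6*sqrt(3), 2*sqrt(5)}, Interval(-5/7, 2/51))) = ProductSet({59/8, 2*sqrt(5)}, {2/51})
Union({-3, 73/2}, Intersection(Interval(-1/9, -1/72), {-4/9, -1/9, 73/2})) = {-3, -1/9, 73/2}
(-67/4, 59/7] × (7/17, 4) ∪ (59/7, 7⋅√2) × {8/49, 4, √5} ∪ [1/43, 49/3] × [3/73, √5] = ((-67/4, 59/7] × (7/17, 4)) ∪ ([1/43, 49/3] × [3/73, √5]) ∪ ((59/7, 7⋅√2) × {8/49, 4, √5})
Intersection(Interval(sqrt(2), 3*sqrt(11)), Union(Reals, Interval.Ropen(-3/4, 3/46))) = Interval(sqrt(2), 3*sqrt(11))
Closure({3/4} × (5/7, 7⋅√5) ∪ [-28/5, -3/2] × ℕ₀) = ([-28/5, -3/2] × ℕ₀) ∪ ({3/4} × [5/7, 7⋅√5])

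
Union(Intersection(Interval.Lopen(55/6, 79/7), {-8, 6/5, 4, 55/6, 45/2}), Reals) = Reals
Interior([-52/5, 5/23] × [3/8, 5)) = (-52/5, 5/23) × (3/8, 5)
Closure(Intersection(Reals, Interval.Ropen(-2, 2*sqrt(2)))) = Interval(-2, 2*sqrt(2))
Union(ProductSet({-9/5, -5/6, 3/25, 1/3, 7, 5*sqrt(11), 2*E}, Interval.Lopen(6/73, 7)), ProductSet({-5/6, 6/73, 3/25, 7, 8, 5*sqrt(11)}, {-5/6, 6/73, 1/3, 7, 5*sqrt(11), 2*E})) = Union(ProductSet({-5/6, 6/73, 3/25, 7, 8, 5*sqrt(11)}, {-5/6, 6/73, 1/3, 7, 5*sqrt(11), 2*E}), ProductSet({-9/5, -5/6, 3/25, 1/3, 7, 5*sqrt(11), 2*E}, Interval.Lopen(6/73, 7)))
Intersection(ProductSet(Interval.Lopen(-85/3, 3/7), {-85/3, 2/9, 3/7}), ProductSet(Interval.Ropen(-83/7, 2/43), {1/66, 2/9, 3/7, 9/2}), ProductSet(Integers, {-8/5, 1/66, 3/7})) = ProductSet(Range(-11, 1, 1), {3/7})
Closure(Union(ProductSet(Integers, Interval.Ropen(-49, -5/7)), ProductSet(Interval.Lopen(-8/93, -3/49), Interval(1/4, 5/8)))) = Union(ProductSet(Integers, Interval(-49, -5/7)), ProductSet(Interval(-8/93, -3/49), Interval(1/4, 5/8)))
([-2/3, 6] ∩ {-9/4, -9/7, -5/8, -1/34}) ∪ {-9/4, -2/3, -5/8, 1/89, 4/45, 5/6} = {-9/4, -2/3, -5/8, -1/34, 1/89, 4/45, 5/6}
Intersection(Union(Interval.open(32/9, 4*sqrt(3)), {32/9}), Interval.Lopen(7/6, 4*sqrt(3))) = Interval.Ropen(32/9, 4*sqrt(3))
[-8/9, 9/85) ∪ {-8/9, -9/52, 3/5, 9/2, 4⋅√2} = [-8/9, 9/85) ∪ {3/5, 9/2, 4⋅√2}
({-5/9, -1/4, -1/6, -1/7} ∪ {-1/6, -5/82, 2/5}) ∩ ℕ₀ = ∅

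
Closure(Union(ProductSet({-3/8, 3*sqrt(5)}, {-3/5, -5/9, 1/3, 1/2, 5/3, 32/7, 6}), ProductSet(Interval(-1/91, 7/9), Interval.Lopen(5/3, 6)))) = Union(ProductSet({-3/8, 3*sqrt(5)}, {-3/5, -5/9, 1/3, 1/2, 5/3, 32/7, 6}), ProductSet(Interval(-1/91, 7/9), Interval(5/3, 6)))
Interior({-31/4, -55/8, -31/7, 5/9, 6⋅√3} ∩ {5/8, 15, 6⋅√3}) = ∅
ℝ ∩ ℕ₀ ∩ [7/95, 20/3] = {1, 2, …, 6}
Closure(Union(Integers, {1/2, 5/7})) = Union({1/2, 5/7}, Integers)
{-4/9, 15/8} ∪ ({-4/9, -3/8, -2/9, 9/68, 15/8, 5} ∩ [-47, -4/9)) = {-4/9, 15/8}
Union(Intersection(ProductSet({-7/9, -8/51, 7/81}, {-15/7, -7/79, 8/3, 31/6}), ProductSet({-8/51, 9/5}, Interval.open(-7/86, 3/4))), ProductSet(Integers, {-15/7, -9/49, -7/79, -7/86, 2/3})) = ProductSet(Integers, {-15/7, -9/49, -7/79, -7/86, 2/3})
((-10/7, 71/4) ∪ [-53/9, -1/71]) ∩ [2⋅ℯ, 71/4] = [2⋅ℯ, 71/4)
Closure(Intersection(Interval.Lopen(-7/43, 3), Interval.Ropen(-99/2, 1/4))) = Interval(-7/43, 1/4)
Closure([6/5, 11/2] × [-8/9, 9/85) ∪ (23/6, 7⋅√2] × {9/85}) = ([6/5, 11/2] × [-8/9, 9/85]) ∪ ([23/6, 7⋅√2] × {9/85})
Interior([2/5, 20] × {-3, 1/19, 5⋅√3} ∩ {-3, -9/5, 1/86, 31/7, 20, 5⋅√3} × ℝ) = ∅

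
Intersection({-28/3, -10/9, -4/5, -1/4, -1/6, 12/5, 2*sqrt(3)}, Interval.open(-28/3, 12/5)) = {-10/9, -4/5, -1/4, -1/6}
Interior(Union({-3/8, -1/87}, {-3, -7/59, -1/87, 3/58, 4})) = EmptySet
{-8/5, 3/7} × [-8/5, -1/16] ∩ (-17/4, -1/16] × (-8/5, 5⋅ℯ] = {-8/5} × (-8/5, -1/16]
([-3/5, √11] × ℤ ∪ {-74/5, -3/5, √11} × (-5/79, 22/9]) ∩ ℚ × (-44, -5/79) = (ℚ ∩ [-3/5, √11]) × {-43, -42, …, -1}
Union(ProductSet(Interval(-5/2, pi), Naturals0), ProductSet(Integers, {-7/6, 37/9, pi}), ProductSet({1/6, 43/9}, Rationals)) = Union(ProductSet({1/6, 43/9}, Rationals), ProductSet(Integers, {-7/6, 37/9, pi}), ProductSet(Interval(-5/2, pi), Naturals0))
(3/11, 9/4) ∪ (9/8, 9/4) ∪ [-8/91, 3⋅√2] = [-8/91, 3⋅√2]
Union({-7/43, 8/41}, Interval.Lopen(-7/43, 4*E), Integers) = Union(Integers, Interval(-7/43, 4*E))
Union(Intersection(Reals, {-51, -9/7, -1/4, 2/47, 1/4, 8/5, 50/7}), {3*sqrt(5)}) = {-51, -9/7, -1/4, 2/47, 1/4, 8/5, 50/7, 3*sqrt(5)}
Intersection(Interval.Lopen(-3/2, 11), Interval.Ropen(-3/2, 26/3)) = Interval.open(-3/2, 26/3)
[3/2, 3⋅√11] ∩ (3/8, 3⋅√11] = [3/2, 3⋅√11]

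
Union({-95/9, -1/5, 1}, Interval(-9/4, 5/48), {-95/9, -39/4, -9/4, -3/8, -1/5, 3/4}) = Union({-95/9, -39/4, 3/4, 1}, Interval(-9/4, 5/48))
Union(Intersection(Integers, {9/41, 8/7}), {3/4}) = {3/4}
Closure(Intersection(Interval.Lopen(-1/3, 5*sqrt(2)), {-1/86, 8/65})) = {-1/86, 8/65}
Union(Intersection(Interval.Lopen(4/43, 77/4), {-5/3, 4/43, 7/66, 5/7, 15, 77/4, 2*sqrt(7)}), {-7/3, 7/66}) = {-7/3, 7/66, 5/7, 15, 77/4, 2*sqrt(7)}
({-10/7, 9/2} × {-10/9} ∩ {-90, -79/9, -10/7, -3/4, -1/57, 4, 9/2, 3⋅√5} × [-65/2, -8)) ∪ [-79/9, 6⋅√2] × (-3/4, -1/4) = [-79/9, 6⋅√2] × (-3/4, -1/4)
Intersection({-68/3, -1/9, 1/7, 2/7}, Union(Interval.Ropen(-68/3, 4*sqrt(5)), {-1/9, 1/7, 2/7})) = {-68/3, -1/9, 1/7, 2/7}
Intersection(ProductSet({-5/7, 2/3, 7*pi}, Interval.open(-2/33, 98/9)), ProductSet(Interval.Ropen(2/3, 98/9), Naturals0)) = ProductSet({2/3}, Range(0, 11, 1))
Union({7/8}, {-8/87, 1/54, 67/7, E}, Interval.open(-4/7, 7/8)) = Union({67/7, E}, Interval.Lopen(-4/7, 7/8))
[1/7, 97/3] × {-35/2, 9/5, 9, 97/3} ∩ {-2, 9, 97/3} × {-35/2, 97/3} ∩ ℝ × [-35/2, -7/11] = {9, 97/3} × {-35/2}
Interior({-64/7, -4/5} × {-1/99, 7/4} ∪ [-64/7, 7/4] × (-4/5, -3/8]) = (-64/7, 7/4) × (-4/5, -3/8)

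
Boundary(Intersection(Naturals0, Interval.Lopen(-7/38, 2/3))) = Range(0, 1, 1)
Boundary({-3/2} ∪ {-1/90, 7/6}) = {-3/2, -1/90, 7/6}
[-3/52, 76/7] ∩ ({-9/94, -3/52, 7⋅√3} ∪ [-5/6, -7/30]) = {-3/52}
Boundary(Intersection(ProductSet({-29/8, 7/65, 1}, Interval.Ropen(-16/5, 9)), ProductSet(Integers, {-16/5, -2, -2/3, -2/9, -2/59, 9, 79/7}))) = ProductSet({1}, {-16/5, -2, -2/3, -2/9, -2/59})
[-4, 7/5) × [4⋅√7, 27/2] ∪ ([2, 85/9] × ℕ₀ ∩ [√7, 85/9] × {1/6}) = [-4, 7/5) × [4⋅√7, 27/2]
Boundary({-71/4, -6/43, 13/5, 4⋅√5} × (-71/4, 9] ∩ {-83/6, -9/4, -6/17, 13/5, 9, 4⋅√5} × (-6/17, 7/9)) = {13/5, 4⋅√5} × [-6/17, 7/9]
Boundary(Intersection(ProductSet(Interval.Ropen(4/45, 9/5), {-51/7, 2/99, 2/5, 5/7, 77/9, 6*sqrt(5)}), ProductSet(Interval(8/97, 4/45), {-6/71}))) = EmptySet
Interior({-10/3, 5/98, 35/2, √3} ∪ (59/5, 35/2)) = (59/5, 35/2)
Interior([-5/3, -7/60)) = (-5/3, -7/60)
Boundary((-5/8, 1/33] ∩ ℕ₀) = {0}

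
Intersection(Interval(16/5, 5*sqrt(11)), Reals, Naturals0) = Range(4, 17, 1)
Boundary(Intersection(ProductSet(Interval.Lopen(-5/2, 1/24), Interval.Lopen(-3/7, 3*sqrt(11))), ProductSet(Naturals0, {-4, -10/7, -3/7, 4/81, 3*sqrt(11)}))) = ProductSet(Range(0, 1, 1), {4/81, 3*sqrt(11)})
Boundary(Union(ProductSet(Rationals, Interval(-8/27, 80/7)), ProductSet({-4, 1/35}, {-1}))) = Union(ProductSet({-4, 1/35}, {-1}), ProductSet(Reals, Interval(-8/27, 80/7)))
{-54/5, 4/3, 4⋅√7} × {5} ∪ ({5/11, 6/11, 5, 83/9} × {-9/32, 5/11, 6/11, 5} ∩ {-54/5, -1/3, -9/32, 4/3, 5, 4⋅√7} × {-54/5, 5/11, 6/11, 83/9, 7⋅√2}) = ({5} × {5/11, 6/11}) ∪ ({-54/5, 4/3, 4⋅√7} × {5})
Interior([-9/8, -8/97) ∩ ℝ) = (-9/8, -8/97)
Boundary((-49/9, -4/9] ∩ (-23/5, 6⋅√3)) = {-23/5, -4/9}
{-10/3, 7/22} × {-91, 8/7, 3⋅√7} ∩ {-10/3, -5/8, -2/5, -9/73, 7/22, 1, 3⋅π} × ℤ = {-10/3, 7/22} × {-91}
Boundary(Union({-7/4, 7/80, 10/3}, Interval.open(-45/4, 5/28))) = {-45/4, 5/28, 10/3}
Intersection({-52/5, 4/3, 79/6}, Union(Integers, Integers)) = EmptySet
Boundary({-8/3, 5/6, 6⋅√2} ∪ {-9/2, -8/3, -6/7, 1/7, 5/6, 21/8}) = {-9/2, -8/3, -6/7, 1/7, 5/6, 21/8, 6⋅√2}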